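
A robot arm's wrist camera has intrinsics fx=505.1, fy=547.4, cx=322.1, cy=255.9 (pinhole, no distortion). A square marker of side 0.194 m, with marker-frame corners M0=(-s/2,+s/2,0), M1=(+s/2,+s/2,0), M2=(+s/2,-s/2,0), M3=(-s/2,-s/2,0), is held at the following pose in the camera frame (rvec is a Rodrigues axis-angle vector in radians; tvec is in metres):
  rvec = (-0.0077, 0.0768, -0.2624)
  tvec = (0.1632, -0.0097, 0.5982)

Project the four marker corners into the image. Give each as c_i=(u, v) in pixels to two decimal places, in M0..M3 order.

c0=(401.50, 354.86) c1=(563.58, 310.54) c2=(519.39, 137.17) c3=(359.28, 185.39)

Intrinsics K: fx=505.1, fy=547.4, cx=322.1, cy=255.9
Marker side s = 0.194 m; corners in marker frame (Z=0):
  M0 = (-0.0970, +0.0970, 0)
  M1 = (+0.0970, +0.0970, 0)
  M2 = (+0.0970, -0.0970, 0)
  M3 = (-0.0970, -0.0970, 0)
rvec = (-0.0077, 0.0768, -0.2624), |rvec| = θ = 0.27352 rad = 15.671°
Rodrigues: sinθ=0.27012, 1−cosθ=0.03717; R = I + sinθ·[k]× + (1−cosθ)·[k]×²:
    [+0.96286 +0.25885 +0.07685]
    [-0.25943 +0.96576 -0.00241]
    [-0.07484 -0.01762 +0.99704]
t = (0.1632, -0.0097, 0.5982) m
M0: Pc = R·M0+t = (+0.09491, +0.10914, +0.60375); u = 505.1·(+0.09491)/0.60375 + 322.1 = 401.5029, v = 547.4·(+0.10914)/0.60375 + 255.9 = 354.8568
M1: Pc = R·M1+t = (+0.28171, +0.05881, +0.58923); u = 505.1·(+0.28171)/0.58923 + 322.1 = 563.5829, v = 547.4·(+0.05881)/0.58923 + 255.9 = 310.5380
M2: Pc = R·M2+t = (+0.23149, -0.12854, +0.59265); u = 505.1·(+0.23149)/0.59265 + 322.1 = 519.3922, v = 547.4·(-0.12854)/0.59265 + 255.9 = 137.1708
M3: Pc = R·M3+t = (+0.04469, -0.07821, +0.60717); u = 505.1·(+0.04469)/0.60717 + 322.1 = 359.2813, v = 547.4·(-0.07821)/0.60717 + 255.9 = 185.3858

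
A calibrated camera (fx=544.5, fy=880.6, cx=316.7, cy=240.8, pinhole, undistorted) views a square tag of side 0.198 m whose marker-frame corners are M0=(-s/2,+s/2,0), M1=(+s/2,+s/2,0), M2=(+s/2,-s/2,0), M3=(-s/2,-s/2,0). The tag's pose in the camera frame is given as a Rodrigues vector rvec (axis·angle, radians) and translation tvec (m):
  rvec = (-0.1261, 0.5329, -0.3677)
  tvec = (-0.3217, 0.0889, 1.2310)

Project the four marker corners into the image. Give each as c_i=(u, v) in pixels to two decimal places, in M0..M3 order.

Intrinsics K: fx=544.5, fy=880.6, cx=316.7, cy=240.8
Marker side s = 0.198 m; corners in marker frame (Z=0):
  M0 = (-0.0990, +0.0990, 0)
  M1 = (+0.0990, +0.0990, 0)
  M2 = (+0.0990, -0.0990, 0)
  M3 = (-0.0990, -0.0990, 0)
rvec = (-0.1261, 0.5329, -0.3677), |rvec| = θ = 0.65961 rad = 37.793°
Rodrigues: sinθ=0.61281, 1−cosθ=0.20977; R = I + sinθ·[k]× + (1−cosθ)·[k]×²:
    [+0.79790 +0.30921 +0.51744]
    [-0.37401 +0.92715 +0.02268]
    [-0.47273 -0.21163 +0.85542]
t = (-0.3217, 0.0889, 1.2310) m
M0: Pc = R·M0+t = (-0.37008, +0.21771, +1.25685); u = 544.5·(-0.37008)/1.25685 + 316.7 = 156.3718, v = 880.6·(+0.21771)/1.25685 + 240.8 = 393.3396
M1: Pc = R·M1+t = (-0.21210, +0.14366, +1.16325); u = 544.5·(-0.21210)/1.16325 + 316.7 = 217.4208, v = 880.6·(+0.14366)/1.16325 + 240.8 = 349.5537
M2: Pc = R·M2+t = (-0.27332, -0.03991, +1.20515); u = 544.5·(-0.27332)/1.20515 + 316.7 = 193.2110, v = 880.6·(-0.03991)/1.20515 + 240.8 = 211.6346
M3: Pc = R·M3+t = (-0.43130, +0.03414, +1.29875); u = 544.5·(-0.43130)/1.29875 + 316.7 = 135.8764, v = 880.6·(+0.03414)/1.29875 + 240.8 = 263.9477

c0=(156.37, 393.34) c1=(217.42, 349.55) c2=(193.21, 211.63) c3=(135.88, 263.95)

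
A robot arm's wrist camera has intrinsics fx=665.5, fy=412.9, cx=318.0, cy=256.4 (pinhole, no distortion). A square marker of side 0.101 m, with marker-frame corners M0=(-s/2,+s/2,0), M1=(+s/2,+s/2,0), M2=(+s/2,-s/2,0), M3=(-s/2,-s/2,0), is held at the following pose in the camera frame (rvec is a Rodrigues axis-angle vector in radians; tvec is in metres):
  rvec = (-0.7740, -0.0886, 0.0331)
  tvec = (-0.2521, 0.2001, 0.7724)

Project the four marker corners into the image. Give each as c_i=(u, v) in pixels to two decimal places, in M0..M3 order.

c0=(43.83, 387.56) c1=(136.75, 389.86) c2=(152.31, 341.49) c3=(67.68, 338.97)

Intrinsics K: fx=665.5, fy=412.9, cx=318.0, cy=256.4
Marker side s = 0.101 m; corners in marker frame (Z=0):
  M0 = (-0.0505, +0.0505, 0)
  M1 = (+0.0505, +0.0505, 0)
  M2 = (+0.0505, -0.0505, 0)
  M3 = (-0.0505, -0.0505, 0)
rvec = (-0.7740, -0.0886, 0.0331), |rvec| = θ = 0.77976 rad = 44.677°
Rodrigues: sinθ=0.70311, 1−cosθ=0.28892; R = I + sinθ·[k]× + (1−cosθ)·[k]×²:
    [+0.99575 +0.00274 -0.09206]
    [+0.06243 +0.71481 +0.69652]
    [+0.06772 -0.69931 +0.71160]
t = (-0.2521, 0.2001, 0.7724) m
M0: Pc = R·M0+t = (-0.30225, +0.23305, +0.73367); u = 665.5·(-0.30225)/0.73367 + 318.0 = 43.8349, v = 412.9·(+0.23305)/0.73367 + 256.4 = 387.5557
M1: Pc = R·M1+t = (-0.20168, +0.23935, +0.74050); u = 665.5·(-0.20168)/0.74050 + 318.0 = 136.7512, v = 412.9·(+0.23935)/0.74050 + 256.4 = 389.8603
M2: Pc = R·M2+t = (-0.20195, +0.16715, +0.81113); u = 665.5·(-0.20195)/0.81113 + 318.0 = 152.3066, v = 412.9·(+0.16715)/0.81113 + 256.4 = 341.4884
M3: Pc = R·M3+t = (-0.30252, +0.16085, +0.80430); u = 665.5·(-0.30252)/0.80430 + 318.0 = 67.6821, v = 412.9·(+0.16085)/0.80430 + 256.4 = 338.9749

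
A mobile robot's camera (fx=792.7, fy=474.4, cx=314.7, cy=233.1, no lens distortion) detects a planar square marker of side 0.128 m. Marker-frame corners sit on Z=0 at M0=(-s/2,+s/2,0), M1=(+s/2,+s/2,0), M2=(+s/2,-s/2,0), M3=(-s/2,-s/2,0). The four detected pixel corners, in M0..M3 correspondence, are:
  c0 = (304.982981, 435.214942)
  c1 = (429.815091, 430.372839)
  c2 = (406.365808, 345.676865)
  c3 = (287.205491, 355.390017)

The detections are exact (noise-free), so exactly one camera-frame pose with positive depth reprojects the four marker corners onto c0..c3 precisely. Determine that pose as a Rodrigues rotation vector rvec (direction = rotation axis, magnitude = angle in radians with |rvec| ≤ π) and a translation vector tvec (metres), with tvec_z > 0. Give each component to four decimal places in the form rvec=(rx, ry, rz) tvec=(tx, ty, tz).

rvec=(-0.1851, 0.4066, -0.1878) tvec=(0.0390, 0.2553, 0.7669)

Intrinsics K: fx=792.7, fy=474.4, cx=314.7, cy=233.1
Marker side s = 0.128 m; corners in marker frame (Z=0):
  M0 = (-0.0640, +0.0640, 0)
  M1 = (+0.0640, +0.0640, 0)
  M2 = (+0.0640, -0.0640, 0)
  M3 = (-0.0640, -0.0640, 0)
Detected image corners:
  c0 = (304.982981, 435.214942) px
  c1 = (429.815091, 430.372839) px
  c2 = (406.365808, 345.676865) px
  c3 = (287.205491, 355.390017) px
Planar DLT: solve 8×8 A·h = b for H (H[2,2]=1):
  H  [+778.62760 +60.06160 +355.00409]
  H  [-248.12033 +532.06751 +391.03790]
  H  [-0.48746 -0.28085 +1.00000]
B = K⁻¹H; ‖b₁‖=1.304004, ‖b₂‖=1.304004; λ = 2/(‖b₁‖+‖b₂‖) = 0.766869, sign → tz>0 ⇒ λ=+0.766869
r₁ = λ·B[:,0] = (+0.90166,-0.21741,-0.37382); r₂ = λ·B[:,1] = (+0.14361,+0.96591,-0.21537)
r₃ = r₁×r₂ = (+0.40790,+0.14051,+0.90215); SVD([r₁ r₂ r₃]) → R = UVᵀ:
  R  [+0.90166 +0.14361 +0.40790]
  R  [-0.21741 +0.96591 +0.14051]
  R  [-0.37382 -0.21537 +0.90215]
t = (+0.03899, +0.25531, +0.76687) m
tr R = 2.769723; θ = arccos((tr R − 1)/2) = 0.484599 rad = 27.765°
axis k = ((R−Rᵀ)₃₂, (R−Rᵀ)₁₃, (R−Rᵀ)₂₁) / (2 sinθ) = (-0.381972, +0.839023, -0.387477)
rvec = θ·k = (-0.185103, +0.406590, -0.187771)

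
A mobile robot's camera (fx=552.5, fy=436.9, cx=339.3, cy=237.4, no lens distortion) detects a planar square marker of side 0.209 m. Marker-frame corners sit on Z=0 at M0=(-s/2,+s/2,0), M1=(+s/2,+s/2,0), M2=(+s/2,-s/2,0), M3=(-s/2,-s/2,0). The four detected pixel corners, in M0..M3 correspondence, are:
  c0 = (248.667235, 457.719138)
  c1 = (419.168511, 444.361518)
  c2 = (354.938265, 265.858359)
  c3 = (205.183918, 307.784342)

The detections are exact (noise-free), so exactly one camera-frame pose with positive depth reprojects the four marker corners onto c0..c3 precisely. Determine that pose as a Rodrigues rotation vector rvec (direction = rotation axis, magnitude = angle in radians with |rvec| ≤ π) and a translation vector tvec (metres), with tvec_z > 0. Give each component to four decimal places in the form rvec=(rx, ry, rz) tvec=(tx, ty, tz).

rvec=(-0.1034, 0.5503, -0.3164) tvec=(-0.0413, 0.1670, 0.5610)

Intrinsics K: fx=552.5, fy=436.9, cx=339.3, cy=237.4
Marker side s = 0.209 m; corners in marker frame (Z=0):
  M0 = (-0.1045, +0.1045, 0)
  M1 = (+0.1045, +0.1045, 0)
  M2 = (+0.1045, -0.1045, 0)
  M3 = (-0.1045, -0.1045, 0)
Detected image corners:
  c0 = (248.667235, 457.719138) px
  c1 = (419.168511, 444.361518) px
  c2 = (354.938265, 265.858359) px
  c3 = (205.183918, 307.784342) px
Planar DLT: solve 8×8 A·h = b for H (H[2,2]=1):
  H  [+492.33828 +154.31406 +298.66676]
  H  [-461.62279 +660.69937 +367.45043]
  H  [-0.88653 -0.32176 +1.00000]
B = K⁻¹H; ‖b₁‖=1.782467, ‖b₂‖=1.782467; λ = 2/(‖b₁‖+‖b₂‖) = 0.561020, sign → tz>0 ⇒ λ=+0.561020
r₁ = λ·B[:,0] = (+0.80537,-0.32251,-0.49736); r₂ = λ·B[:,1] = (+0.26755,+0.94648,-0.18051)
r₃ = r₁×r₂ = (+0.52896,+0.01231,+0.84856); SVD([r₁ r₂ r₃]) → R = UVᵀ:
  R  [+0.80537 +0.26755 +0.52896]
  R  [-0.32251 +0.94648 +0.01231]
  R  [-0.49736 -0.18051 +0.84856]
t = (-0.04126, +0.16700, +0.56102) m
tr R = 2.600410; θ = arccos((tr R − 1)/2) = 0.643160 rad = 36.850°
axis k = ((R−Rᵀ)₃₂, (R−Rᵀ)₁₃, (R−Rᵀ)₂₁) / (2 sinθ) = (-0.160758, +0.855657, -0.491943)
rvec = θ·k = (-0.103393, +0.550324, -0.316398)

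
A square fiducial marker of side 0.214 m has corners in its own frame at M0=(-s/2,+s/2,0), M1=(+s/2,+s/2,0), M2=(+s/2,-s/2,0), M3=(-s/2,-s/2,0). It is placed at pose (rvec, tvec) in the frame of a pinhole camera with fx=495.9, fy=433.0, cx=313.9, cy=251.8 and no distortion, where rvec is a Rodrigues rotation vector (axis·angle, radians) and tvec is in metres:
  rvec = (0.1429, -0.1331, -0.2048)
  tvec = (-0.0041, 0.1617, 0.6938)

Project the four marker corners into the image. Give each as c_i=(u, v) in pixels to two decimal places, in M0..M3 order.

c0=(251.85, 430.51) c1=(396.46, 397.22) c2=(370.78, 274.01) c3=(218.01, 304.33)

Intrinsics K: fx=495.9, fy=433.0, cx=313.9, cy=251.8
Marker side s = 0.214 m; corners in marker frame (Z=0):
  M0 = (-0.1070, +0.1070, 0)
  M1 = (+0.1070, +0.1070, 0)
  M2 = (+0.1070, -0.1070, 0)
  M3 = (-0.1070, -0.1070, 0)
rvec = (0.1429, -0.1331, -0.2048), |rvec| = θ = 0.28298 rad = 16.214°
Rodrigues: sinθ=0.27922, 1−cosθ=0.03977; R = I + sinθ·[k]× + (1−cosθ)·[k]×²:
    [+0.97037 +0.19263 -0.14587]
    [-0.21152 +0.96903 -0.12746]
    [+0.11680 +0.15454 +0.98106]
t = (-0.0041, 0.1617, 0.6938) m
M0: Pc = R·M0+t = (-0.08732, +0.28802, +0.69784); u = 495.9·(-0.08732)/0.69784 + 313.9 = 251.8498, v = 433.0·(+0.28802)/0.69784 + 251.8 = 430.5120
M1: Pc = R·M1+t = (+0.12034, +0.24275, +0.72283); u = 495.9·(+0.12034)/0.72283 + 313.9 = 396.4600, v = 433.0·(+0.24275)/0.72283 + 251.8 = 397.2166
M2: Pc = R·M2+t = (+0.07912, +0.03538, +0.68976); u = 495.9·(+0.07912)/0.68976 + 313.9 = 370.7814, v = 433.0·(+0.03538)/0.68976 + 251.8 = 274.0106
M3: Pc = R·M3+t = (-0.12854, +0.08065, +0.66477); u = 495.9·(-0.12854)/0.66477 + 313.9 = 218.0116, v = 433.0·(+0.08065)/0.66477 + 251.8 = 304.3301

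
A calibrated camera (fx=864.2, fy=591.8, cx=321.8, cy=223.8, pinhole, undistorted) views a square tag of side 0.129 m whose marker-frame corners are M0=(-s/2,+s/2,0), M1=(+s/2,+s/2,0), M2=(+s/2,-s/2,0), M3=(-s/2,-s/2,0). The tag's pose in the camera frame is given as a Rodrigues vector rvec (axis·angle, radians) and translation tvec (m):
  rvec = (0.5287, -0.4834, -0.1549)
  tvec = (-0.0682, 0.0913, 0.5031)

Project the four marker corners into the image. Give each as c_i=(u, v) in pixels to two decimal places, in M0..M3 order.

Intrinsics K: fx=864.2, fy=591.8, cx=321.8, cy=223.8
Marker side s = 0.129 m; corners in marker frame (Z=0):
  M0 = (-0.0645, +0.0645, 0)
  M1 = (+0.0645, +0.0645, 0)
  M2 = (+0.0645, -0.0645, 0)
  M3 = (-0.0645, -0.0645, 0)
rvec = (0.5287, -0.4834, -0.1549), |rvec| = θ = 0.73293 rad = 41.994°
Rodrigues: sinθ=0.66905, 1−cosθ=0.25679; R = I + sinθ·[k]× + (1−cosθ)·[k]×²:
    [+0.87683 +0.01923 -0.48042]
    [-0.26357 +0.85491 -0.44683]
    [+0.40212 +0.51841 +0.75468]
t = (-0.0682, 0.0913, 0.5031) m
M0: Pc = R·M0+t = (-0.12352, +0.16344, +0.51060); u = 864.2·(-0.12352)/0.51060 + 321.8 = 112.7487, v = 591.8·(+0.16344)/0.51060 + 223.8 = 413.2337
M1: Pc = R·M1+t = (-0.01040, +0.12944, +0.56247); u = 864.2·(-0.01040)/0.56247 + 321.8 = 305.8150, v = 591.8·(+0.12944)/0.56247 + 223.8 = 359.9906
M2: Pc = R·M2+t = (-0.01288, +0.01916, +0.49560); u = 864.2·(-0.01288)/0.49560 + 321.8 = 299.3320, v = 591.8·(+0.01916)/0.49560 + 223.8 = 246.6767
M3: Pc = R·M3+t = (-0.12600, +0.05316, +0.44373); u = 864.2·(-0.12600)/0.44373 + 321.8 = 76.4102, v = 591.8·(+0.05316)/0.44373 + 223.8 = 294.6973

c0=(112.75, 413.23) c1=(305.82, 359.99) c2=(299.33, 246.68) c3=(76.41, 294.70)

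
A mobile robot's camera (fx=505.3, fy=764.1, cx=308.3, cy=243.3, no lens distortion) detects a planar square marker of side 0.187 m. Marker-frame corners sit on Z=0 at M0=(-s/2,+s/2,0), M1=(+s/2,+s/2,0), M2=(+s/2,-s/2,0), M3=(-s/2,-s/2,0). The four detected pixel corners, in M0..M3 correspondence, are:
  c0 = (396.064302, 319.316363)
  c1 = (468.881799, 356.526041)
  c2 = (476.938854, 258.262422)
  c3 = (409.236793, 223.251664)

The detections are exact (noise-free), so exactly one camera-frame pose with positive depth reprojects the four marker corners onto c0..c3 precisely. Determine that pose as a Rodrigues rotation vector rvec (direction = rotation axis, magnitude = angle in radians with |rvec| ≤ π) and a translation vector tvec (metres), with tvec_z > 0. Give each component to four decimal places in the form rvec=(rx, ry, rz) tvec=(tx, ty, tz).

rvec=(-0.5010, -0.1109, 0.3126) tvec=(0.3248, 0.0734, 1.2650)

Intrinsics K: fx=505.3, fy=764.1, cx=308.3, cy=243.3
Marker side s = 0.187 m; corners in marker frame (Z=0):
  M0 = (-0.0935, +0.0935, 0)
  M1 = (+0.0935, +0.0935, 0)
  M2 = (+0.0935, -0.0935, 0)
  M3 = (-0.0935, -0.0935, 0)
Detected image corners:
  c0 = (396.064302, 319.316363) px
  c1 = (468.881799, 356.526041) px
  c2 = (476.938854, 258.262422) px
  c3 = (409.236793, 223.251664) px
Planar DLT: solve 8×8 A·h = b for H (H[2,2]=1):
  H  [+385.04074 -225.69969 +438.04560]
  H  [+199.37662 +407.93400 +287.62378]
  H  [+0.02242 -0.38596 +1.00000]
B = K⁻¹H; ‖b₁‖=0.790510, ‖b₂‖=0.790510; λ = 2/(‖b₁‖+‖b₂‖) = 1.265006, sign → tz>0 ⇒ λ=+1.265006
r₁ = λ·B[:,0] = (+0.94664,+0.32105,+0.02836); r₂ = λ·B[:,1] = (-0.26714,+0.83082,-0.48824)
r₃ = r₁×r₂ = (-0.18031,+0.45461,+0.87225); SVD([r₁ r₂ r₃]) → R = UVᵀ:
  R  [+0.94664 -0.26714 -0.18031]
  R  [+0.32105 +0.83082 +0.45461]
  R  [+0.02836 -0.48824 +0.87225]
t = (+0.32481, +0.07338, +1.26501) m
tr R = 2.649704; θ = arccos((tr R − 1)/2) = 0.600856 rad = 34.426°
axis k = ((R−Rᵀ)₃₂, (R−Rᵀ)₁₃, (R−Rᵀ)₂₁) / (2 sinθ) = (-0.833866, -0.184546, +0.520203)
rvec = θ·k = (-0.501033, -0.110885, +0.312567)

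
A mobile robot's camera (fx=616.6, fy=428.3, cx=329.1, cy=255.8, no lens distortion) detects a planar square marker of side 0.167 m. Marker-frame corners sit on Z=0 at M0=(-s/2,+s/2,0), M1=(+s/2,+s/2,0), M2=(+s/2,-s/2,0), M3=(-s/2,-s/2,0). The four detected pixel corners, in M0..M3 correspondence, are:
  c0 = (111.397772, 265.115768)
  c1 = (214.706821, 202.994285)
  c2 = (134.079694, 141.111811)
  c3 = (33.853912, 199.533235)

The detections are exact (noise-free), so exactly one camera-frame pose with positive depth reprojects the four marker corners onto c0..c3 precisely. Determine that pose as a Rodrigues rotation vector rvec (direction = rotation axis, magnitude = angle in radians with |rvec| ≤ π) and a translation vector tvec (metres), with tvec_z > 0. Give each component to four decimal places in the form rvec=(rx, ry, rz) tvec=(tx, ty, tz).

Intrinsics K: fx=616.6, fy=428.3, cx=329.1, cy=255.8
Marker side s = 0.167 m; corners in marker frame (Z=0):
  M0 = (-0.0835, +0.0835, 0)
  M1 = (+0.0835, +0.0835, 0)
  M2 = (+0.0835, -0.0835, 0)
  M3 = (-0.0835, -0.0835, 0)
Detected image corners:
  c0 = (111.397772, 265.115768) px
  c1 = (214.706821, 202.994285) px
  c2 = (134.079694, 141.111811) px
  c3 = (33.853912, 199.533235) px
Planar DLT: solve 8×8 A·h = b for H (H[2,2]=1):
  H  [+621.71980 +441.49594 +123.08132]
  H  [-340.14644 +328.91046 +201.24081]
  H  [+0.10149 -0.26029 +1.00000]
B = K⁻¹H; ‖b₁‖=1.285046, ‖b₂‖=1.285046; λ = 2/(‖b₁‖+‖b₂‖) = 0.778182, sign → tz>0 ⇒ λ=+0.778182
r₁ = λ·B[:,0] = (+0.74249,-0.66518,+0.07898); r₂ = λ·B[:,1] = (+0.66530,+0.71857,-0.20255)
r₃ = r₁×r₂ = (+0.07798,+0.20294,+0.97608); SVD([r₁ r₂ r₃]) → R = UVᵀ:
  R  [+0.74249 +0.66530 +0.07798]
  R  [-0.66518 +0.71857 +0.20294]
  R  [+0.07898 -0.20255 +0.97608]
t = (-0.26001, -0.09913, +0.77818) m
tr R = 2.437147; θ = arccos((tr R − 1)/2) = 0.769047 rad = 44.063°
axis k = ((R−Rᵀ)₃₂, (R−Rᵀ)₁₃, (R−Rᵀ)₂₁) / (2 sinθ) = (-0.291529, -0.000713, -0.956562)
rvec = θ·k = (-0.224199, -0.000548, -0.735641)

rvec=(-0.2242, -0.0005, -0.7356) tvec=(-0.2600, -0.0991, 0.7782)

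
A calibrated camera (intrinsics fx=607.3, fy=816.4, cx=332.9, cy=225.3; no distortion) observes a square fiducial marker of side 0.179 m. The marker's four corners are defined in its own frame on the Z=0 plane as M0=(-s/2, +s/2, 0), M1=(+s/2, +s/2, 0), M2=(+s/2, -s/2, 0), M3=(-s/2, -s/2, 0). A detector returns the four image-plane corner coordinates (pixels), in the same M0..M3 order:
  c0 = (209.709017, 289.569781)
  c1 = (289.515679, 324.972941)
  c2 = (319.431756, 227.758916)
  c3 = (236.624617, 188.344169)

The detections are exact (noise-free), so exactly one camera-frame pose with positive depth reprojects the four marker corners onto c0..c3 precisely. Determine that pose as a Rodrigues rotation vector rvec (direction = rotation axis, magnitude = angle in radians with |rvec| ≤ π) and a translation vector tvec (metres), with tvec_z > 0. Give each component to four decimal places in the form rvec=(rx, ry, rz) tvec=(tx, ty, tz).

rvec=(0.3544, -0.1074, 0.3656) tvec=(-0.1439, 0.0523, 1.2679)

Intrinsics K: fx=607.3, fy=816.4, cx=332.9, cy=225.3
Marker side s = 0.179 m; corners in marker frame (Z=0):
  M0 = (-0.0895, +0.0895, 0)
  M1 = (+0.0895, +0.0895, 0)
  M2 = (+0.0895, -0.0895, 0)
  M3 = (-0.0895, -0.0895, 0)
Detected image corners:
  c0 = (209.709017, 289.569781) px
  c1 = (289.515679, 324.972941) px
  c2 = (319.431756, 227.758916) px
  c3 = (236.624617, 188.344169) px
Planar DLT: solve 8×8 A·h = b for H (H[2,2]=1):
  H  [+488.57246 -92.38715 +263.97620]
  H  [+242.46269 +619.07666 +258.99908]
  H  [+0.13090 +0.25191 +1.00000]
B = K⁻¹H; ‖b₁‖=0.788735, ‖b₂‖=0.788735; λ = 2/(‖b₁‖+‖b₂‖) = 1.267852, sign → tz>0 ⇒ λ=+1.267852
r₁ = λ·B[:,0] = (+0.92902,+0.33074,+0.16596); r₂ = λ·B[:,1] = (-0.36795,+0.87327,+0.31938)
r₃ = r₁×r₂ = (-0.03929,-0.35778,+0.93298); SVD([r₁ r₂ r₃]) → R = UVᵀ:
  R  [+0.92902 -0.36795 -0.03929]
  R  [+0.33074 +0.87327 -0.35778]
  R  [+0.16596 +0.31938 +0.93298]
t = (-0.14389, +0.05233, +1.26785) m
tr R = 2.735269; θ = arccos((tr R − 1)/2) = 0.520371 rad = 29.815°
axis k = ((R−Rᵀ)₃₂, (R−Rᵀ)₁₃, (R−Rᵀ)₂₁) / (2 sinθ) = (+0.680970, -0.206403, +0.702622)
rvec = θ·k = (+0.354357, -0.107406, +0.365625)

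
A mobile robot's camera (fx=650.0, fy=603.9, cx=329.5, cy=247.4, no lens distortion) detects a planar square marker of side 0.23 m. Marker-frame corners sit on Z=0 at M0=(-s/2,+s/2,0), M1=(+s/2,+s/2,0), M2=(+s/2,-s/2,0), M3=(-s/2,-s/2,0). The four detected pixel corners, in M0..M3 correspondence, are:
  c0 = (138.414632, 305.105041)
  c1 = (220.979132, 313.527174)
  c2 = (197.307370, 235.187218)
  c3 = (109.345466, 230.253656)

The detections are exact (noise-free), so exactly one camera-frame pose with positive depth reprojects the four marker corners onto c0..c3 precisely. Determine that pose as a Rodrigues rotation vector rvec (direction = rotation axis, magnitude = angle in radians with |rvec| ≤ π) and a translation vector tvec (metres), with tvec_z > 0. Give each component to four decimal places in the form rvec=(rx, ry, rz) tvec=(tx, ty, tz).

Intrinsics K: fx=650.0, fy=603.9, cx=329.5, cy=247.4
Marker side s = 0.23 m; corners in marker frame (Z=0):
  M0 = (-0.1150, +0.1150, 0)
  M1 = (+0.1150, +0.1150, 0)
  M2 = (+0.1150, -0.1150, 0)
  M3 = (-0.1150, -0.1150, 0)
Detected image corners:
  c0 = (138.414632, 305.105041) px
  c1 = (220.979132, 313.527174) px
  c2 = (197.307370, 235.187218) px
  c3 = (109.345466, 230.253656) px
Planar DLT: solve 8×8 A·h = b for H (H[2,2]=1):
  H  [+332.24988 +172.54166 +165.91735]
  H  [-32.50275 +426.54355 +272.45365]
  H  [-0.22817 +0.34580 +1.00000]
B = K⁻¹H; ‖b₁‖=0.668233, ‖b₂‖=0.668233; λ = 2/(‖b₁‖+‖b₂‖) = 1.496483, sign → tz>0 ⇒ λ=+1.496483
r₁ = λ·B[:,0] = (+0.93802,+0.05934,-0.34145); r₂ = λ·B[:,1] = (+0.13492,+0.84499,+0.51748)
r₃ = r₁×r₂ = (+0.31923,-0.53148,+0.78462); SVD([r₁ r₂ r₃]) → R = UVᵀ:
  R  [+0.93802 +0.13492 +0.31923]
  R  [+0.05934 +0.84499 -0.53148]
  R  [-0.34145 +0.51748 +0.78462]
t = (-0.37661, +0.06208, +1.49648) m
tr R = 2.567630; θ = arccos((tr R − 1)/2) = 0.670011 rad = 38.389°
axis k = ((R−Rᵀ)₃₂, (R−Rᵀ)₁₃, (R−Rᵀ)₂₁) / (2 sinθ) = (+0.844581, +0.531958, -0.060850)
rvec = θ·k = (+0.565879, +0.356418, -0.040770)

rvec=(0.5659, 0.3564, -0.0408) tvec=(-0.3766, 0.0621, 1.4965)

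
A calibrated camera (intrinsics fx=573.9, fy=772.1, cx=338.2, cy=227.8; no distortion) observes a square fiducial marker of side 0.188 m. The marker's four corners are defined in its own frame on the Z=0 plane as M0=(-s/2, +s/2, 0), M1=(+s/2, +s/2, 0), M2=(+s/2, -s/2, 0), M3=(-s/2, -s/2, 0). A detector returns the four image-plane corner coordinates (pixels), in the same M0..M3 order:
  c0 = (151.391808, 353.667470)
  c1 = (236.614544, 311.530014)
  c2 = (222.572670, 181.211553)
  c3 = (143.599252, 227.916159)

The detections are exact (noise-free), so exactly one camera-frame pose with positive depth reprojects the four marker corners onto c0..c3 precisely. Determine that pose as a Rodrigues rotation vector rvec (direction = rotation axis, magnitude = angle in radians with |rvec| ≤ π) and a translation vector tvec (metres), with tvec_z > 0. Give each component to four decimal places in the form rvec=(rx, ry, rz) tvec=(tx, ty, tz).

rvec=(-0.3439, 0.4023, -0.2882) tvec=(-0.2754, 0.0532, 1.0463)

Intrinsics K: fx=573.9, fy=772.1, cx=338.2, cy=227.8
Marker side s = 0.188 m; corners in marker frame (Z=0):
  M0 = (-0.0940, +0.0940, 0)
  M1 = (+0.0940, +0.0940, 0)
  M2 = (+0.0940, -0.0940, 0)
  M3 = (-0.0940, -0.0940, 0)
Detected image corners:
  c0 = (151.391808, 353.667470) px
  c1 = (236.614544, 311.530014) px
  c2 = (222.572670, 181.211553) px
  c3 = (143.599252, 227.916159) px
Planar DLT: solve 8×8 A·h = b for H (H[2,2]=1):
  H  [+376.61021 -10.84938 +187.14037]
  H  [-321.47499 +583.20281 +267.05640]
  H  [-0.31565 -0.36292 +1.00000]
B = K⁻¹H; ‖b₁‖=0.955768, ‖b₂‖=0.955768; λ = 2/(‖b₁‖+‖b₂‖) = 1.046279, sign → tz>0 ⇒ λ=+1.046279
r₁ = λ·B[:,0] = (+0.88122,-0.33819,-0.33026); r₂ = λ·B[:,1] = (+0.20399,+0.90233,-0.37972)
r₃ = r₁×r₂ = (+0.42642,+0.26724,+0.86414); SVD([r₁ r₂ r₃]) → R = UVᵀ:
  R  [+0.88122 +0.20399 +0.42642]
  R  [-0.33819 +0.90233 +0.26724]
  R  [-0.33026 -0.37972 +0.86414]
t = (-0.27540, +0.05320, +1.04628) m
tr R = 2.647700; θ = arccos((tr R − 1)/2) = 0.602626 rad = 34.528°
axis k = ((R−Rᵀ)₃₂, (R−Rᵀ)₁₃, (R−Rᵀ)₂₁) / (2 sinθ) = (-0.570704, +0.667495, -0.478275)
rvec = θ·k = (-0.343921, +0.402250, -0.288221)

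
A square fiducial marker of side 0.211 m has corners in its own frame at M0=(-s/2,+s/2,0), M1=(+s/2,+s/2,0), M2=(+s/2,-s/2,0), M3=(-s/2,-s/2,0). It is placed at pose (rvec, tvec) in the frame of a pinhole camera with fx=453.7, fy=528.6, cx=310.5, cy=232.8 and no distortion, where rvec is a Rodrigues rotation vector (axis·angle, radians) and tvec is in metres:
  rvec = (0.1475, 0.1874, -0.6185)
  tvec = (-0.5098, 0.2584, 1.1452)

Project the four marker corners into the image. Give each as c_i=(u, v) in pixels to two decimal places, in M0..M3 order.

c0=(105.35, 413.61) c1=(164.63, 365.64) c2=(111.89, 287.05) c3=(53.83, 338.84)

Intrinsics K: fx=453.7, fy=528.6, cx=310.5, cy=232.8
Marker side s = 0.211 m; corners in marker frame (Z=0):
  M0 = (-0.1055, +0.1055, 0)
  M1 = (+0.1055, +0.1055, 0)
  M2 = (+0.1055, -0.1055, 0)
  M3 = (-0.1055, -0.1055, 0)
rvec = (0.1475, 0.1874, -0.6185), |rvec| = θ = 0.66289 rad = 37.981°
Rodrigues: sinθ=0.61539, 1−cosθ=0.21178; R = I + sinθ·[k]× + (1−cosθ)·[k]×²:
    [+0.79871 +0.58751 +0.13001]
    [-0.56087 +0.80515 -0.19279]
    [-0.21794 +0.08107 +0.97259]
t = (-0.5098, 0.2584, 1.1452) m
M0: Pc = R·M0+t = (-0.53208, +0.40251, +1.17675); u = 453.7·(-0.53208)/1.17675 + 310.5 = 105.3536, v = 528.6·(+0.40251)/1.17675 + 232.8 = 413.6114
M1: Pc = R·M1+t = (-0.36355, +0.28417, +1.13076); u = 453.7·(-0.36355)/1.13076 + 310.5 = 164.6295, v = 528.6·(+0.28417)/1.13076 + 232.8 = 365.6425
M2: Pc = R·M2+t = (-0.48752, +0.11429, +1.11365); u = 453.7·(-0.48752)/1.11365 + 310.5 = 111.8860, v = 528.6·(+0.11429)/1.11365 + 232.8 = 287.0462
M3: Pc = R·M3+t = (-0.65605, +0.23263, +1.15964); u = 453.7·(-0.65605)/1.15964 + 310.5 = 53.8273, v = 528.6·(+0.23263)/1.15964 + 232.8 = 338.8393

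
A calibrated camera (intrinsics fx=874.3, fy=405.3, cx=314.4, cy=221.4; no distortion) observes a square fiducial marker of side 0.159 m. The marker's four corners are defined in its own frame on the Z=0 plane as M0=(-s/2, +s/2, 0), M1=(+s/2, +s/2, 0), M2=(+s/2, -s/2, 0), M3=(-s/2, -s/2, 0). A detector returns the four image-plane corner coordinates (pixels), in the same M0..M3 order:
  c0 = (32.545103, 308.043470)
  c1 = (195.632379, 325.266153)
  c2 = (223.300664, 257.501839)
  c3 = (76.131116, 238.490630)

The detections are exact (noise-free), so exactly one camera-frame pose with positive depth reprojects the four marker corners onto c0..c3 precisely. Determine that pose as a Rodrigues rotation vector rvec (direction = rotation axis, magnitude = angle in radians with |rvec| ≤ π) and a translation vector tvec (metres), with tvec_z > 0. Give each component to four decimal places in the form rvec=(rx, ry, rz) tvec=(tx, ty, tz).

rvec=(-0.4987, -0.3525, 0.2182) tvec=(-0.1800, 0.1287, 0.8754)

Intrinsics K: fx=874.3, fy=405.3, cx=314.4, cy=221.4
Marker side s = 0.159 m; corners in marker frame (Z=0):
  M0 = (-0.0795, +0.0795, 0)
  M1 = (+0.0795, +0.0795, 0)
  M2 = (+0.0795, -0.0795, 0)
  M3 = (-0.0795, -0.0795, 0)
Detected image corners:
  c0 = (32.545103, 308.043470) px
  c1 = (195.632379, 325.266153) px
  c2 = (223.300664, 257.501839) px
  c3 = (76.131116, 238.490630) px
Planar DLT: solve 8×8 A·h = b for H (H[2,2]=1):
  H  [+1014.92339 -298.39590 +134.65637]
  H  [+203.14030 +269.90285 +280.98858]
  H  [+0.31503 -0.57300 +1.00000]
B = K⁻¹H; ‖b₁‖=1.142339, ‖b₂‖=1.142339; λ = 2/(‖b₁‖+‖b₂‖) = 0.875397, sign → tz>0 ⇒ λ=+0.875397
r₁ = λ·B[:,0] = (+0.91703,+0.28811,+0.27578); r₂ = λ·B[:,1] = (-0.11839,+0.85696,-0.50160)
r₃ = r₁×r₂ = (-0.38085,+0.42733,+0.81997); SVD([r₁ r₂ r₃]) → R = UVᵀ:
  R  [+0.91703 -0.11839 -0.38085]
  R  [+0.28811 +0.85696 +0.42733]
  R  [+0.27578 -0.50160 +0.81997]
t = (-0.17997, +0.12870, +0.87540) m
tr R = 2.593955; θ = arccos((tr R − 1)/2) = 0.648522 rad = 37.158°
axis k = ((R−Rᵀ)₃₂, (R−Rᵀ)₁₃, (R−Rᵀ)₂₁) / (2 sinθ) = (-0.768969, -0.543554, +0.336507)
rvec = θ·k = (-0.498693, -0.352506, +0.218232)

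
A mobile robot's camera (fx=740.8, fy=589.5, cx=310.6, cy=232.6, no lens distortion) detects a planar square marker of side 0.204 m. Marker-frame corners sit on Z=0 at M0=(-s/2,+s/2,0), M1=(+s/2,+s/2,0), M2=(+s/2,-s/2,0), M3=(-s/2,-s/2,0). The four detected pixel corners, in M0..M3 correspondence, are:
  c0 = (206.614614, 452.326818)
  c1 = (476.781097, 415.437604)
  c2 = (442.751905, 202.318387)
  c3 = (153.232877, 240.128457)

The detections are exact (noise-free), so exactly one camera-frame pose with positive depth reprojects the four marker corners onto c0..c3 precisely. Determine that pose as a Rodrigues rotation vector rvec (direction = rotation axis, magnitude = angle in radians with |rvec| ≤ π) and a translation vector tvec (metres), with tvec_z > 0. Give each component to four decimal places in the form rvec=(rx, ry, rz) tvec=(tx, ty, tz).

Intrinsics K: fx=740.8, fy=589.5, cx=310.6, cy=232.6
Marker side s = 0.204 m; corners in marker frame (Z=0):
  M0 = (-0.1020, +0.1020, 0)
  M1 = (+0.1020, +0.1020, 0)
  M2 = (+0.1020, -0.1020, 0)
  M3 = (-0.1020, -0.1020, 0)
Detected image corners:
  c0 = (206.614614, 452.326818) px
  c1 = (476.781097, 415.437604) px
  c2 = (442.751905, 202.318387) px
  c3 = (153.232877, 240.128457) px
Planar DLT: solve 8×8 A·h = b for H (H[2,2]=1):
  H  [+1382.09300 +320.62540 +321.11994]
  H  [-170.79565 +1151.58495 +331.09523]
  H  [+0.03729 +0.33317 +1.00000]
B = K⁻¹H; ‖b₁‖=1.875295, ‖b₂‖=1.875295; λ = 2/(‖b₁‖+‖b₂‖) = 0.533249, sign → tz>0 ⇒ λ=+0.533249
r₁ = λ·B[:,0] = (+0.98653,-0.16234,+0.01988); r₂ = λ·B[:,1] = (+0.15631,+0.97160,+0.17766)
r₃ = r₁×r₂ = (-0.04816,-0.17216,+0.98389); SVD([r₁ r₂ r₃]) → R = UVᵀ:
  R  [+0.98653 +0.15631 -0.04816]
  R  [-0.16234 +0.97160 -0.17216]
  R  [+0.01988 +0.17766 +0.98389]
t = (+0.00757, +0.08910, +0.53325) m
tr R = 2.942023; θ = arccos((tr R − 1)/2) = 0.241370 rad = 13.829°
axis k = ((R−Rᵀ)₃₂, (R−Rᵀ)₁₃, (R−Rᵀ)₂₁) / (2 sinθ) = (+0.731755, -0.142337, -0.666539)
rvec = θ·k = (+0.176623, -0.034356, -0.160882)

rvec=(0.1766, -0.0344, -0.1609) tvec=(0.0076, 0.0891, 0.5332)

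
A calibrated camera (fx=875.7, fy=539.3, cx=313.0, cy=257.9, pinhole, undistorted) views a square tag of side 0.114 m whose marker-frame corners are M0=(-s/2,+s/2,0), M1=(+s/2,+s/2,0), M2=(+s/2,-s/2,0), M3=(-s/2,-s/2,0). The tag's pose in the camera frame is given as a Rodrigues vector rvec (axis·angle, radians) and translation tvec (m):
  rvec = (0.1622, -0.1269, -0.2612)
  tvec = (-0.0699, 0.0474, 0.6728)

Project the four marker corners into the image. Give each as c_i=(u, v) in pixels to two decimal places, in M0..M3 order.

c0=(170.07, 351.06) c1=(311.41, 325.66) c2=(274.61, 240.05) c3=(128.29, 264.69)

Intrinsics K: fx=875.7, fy=539.3, cx=313.0, cy=257.9
Marker side s = 0.114 m; corners in marker frame (Z=0):
  M0 = (-0.0570, +0.0570, 0)
  M1 = (+0.0570, +0.0570, 0)
  M2 = (+0.0570, -0.0570, 0)
  M3 = (-0.0570, -0.0570, 0)
rvec = (0.1622, -0.1269, -0.2612), |rvec| = θ = 0.33262 rad = 19.058°
Rodrigues: sinθ=0.32652, 1−cosθ=0.05481; R = I + sinθ·[k]× + (1−cosθ)·[k]×²:
    [+0.95822 +0.24621 -0.14556]
    [-0.26661 +0.95317 -0.14280]
    [+0.10358 +0.17565 +0.97899]
t = (-0.0699, 0.0474, 0.6728) m
M0: Pc = R·M0+t = (-0.11048, +0.11693, +0.67691); u = 875.7·(-0.11048)/0.67691 + 313.0 = 170.0686, v = 539.3·(+0.11693)/0.67691 + 257.9 = 351.0572
M1: Pc = R·M1+t = (-0.00125, +0.08653, +0.68872); u = 875.7·(-0.00125)/0.68872 + 313.0 = 311.4142, v = 539.3·(+0.08653)/0.68872 + 257.9 = 325.6605
M2: Pc = R·M2+t = (-0.02932, -0.02213, +0.66869); u = 875.7·(-0.02932)/0.66869 + 313.0 = 274.6094, v = 539.3·(-0.02213)/0.66869 + 257.9 = 240.0545
M3: Pc = R·M3+t = (-0.13855, +0.00827, +0.65688); u = 875.7·(-0.13855)/0.65688 + 313.0 = 128.2935, v = 539.3·(+0.00827)/0.65688 + 257.9 = 264.6864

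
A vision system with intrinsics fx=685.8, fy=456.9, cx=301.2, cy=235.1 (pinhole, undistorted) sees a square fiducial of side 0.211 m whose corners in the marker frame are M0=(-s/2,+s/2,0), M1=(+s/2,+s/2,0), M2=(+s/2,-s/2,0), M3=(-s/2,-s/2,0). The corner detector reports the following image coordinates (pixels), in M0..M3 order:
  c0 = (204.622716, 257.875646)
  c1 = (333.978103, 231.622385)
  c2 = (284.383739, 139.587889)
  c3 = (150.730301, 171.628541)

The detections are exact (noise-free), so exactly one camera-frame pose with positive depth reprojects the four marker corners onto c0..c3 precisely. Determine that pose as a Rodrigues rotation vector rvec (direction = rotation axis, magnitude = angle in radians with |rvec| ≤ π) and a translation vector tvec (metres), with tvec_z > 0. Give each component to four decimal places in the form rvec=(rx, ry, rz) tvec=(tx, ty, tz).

Intrinsics K: fx=685.8, fy=456.9, cx=301.2, cy=235.1
Marker side s = 0.211 m; corners in marker frame (Z=0):
  M0 = (-0.1055, +0.1055, 0)
  M1 = (+0.1055, +0.1055, 0)
  M2 = (+0.1055, -0.1055, 0)
  M3 = (-0.1055, -0.1055, 0)
Detected image corners:
  c0 = (204.622716, 257.875646) px
  c1 = (333.978103, 231.622385) px
  c2 = (284.383739, 139.587889) px
  c3 = (150.730301, 171.628541) px
Planar DLT: solve 8×8 A·h = b for H (H[2,2]=1):
  H  [+567.54057 +304.99520 +242.51625]
  H  [-183.37371 +471.08473 +201.67851]
  H  [-0.22775 +0.24451 +1.00000]
B = K⁻¹H; ‖b₁‖=0.996508, ‖b₂‖=0.996508; λ = 2/(‖b₁‖+‖b₂‖) = 1.003504, sign → tz>0 ⇒ λ=+1.003504
r₁ = λ·B[:,0] = (+0.93084,-0.28515,-0.22855); r₂ = λ·B[:,1] = (+0.33852,+0.90840,+0.24537)
r₃ = r₁×r₂ = (+0.13765,-0.30577,+0.94210); SVD([r₁ r₂ r₃]) → R = UVᵀ:
  R  [+0.93084 +0.33852 +0.13765]
  R  [-0.28515 +0.90840 -0.30577]
  R  [-0.22855 +0.24537 +0.94210]
t = (-0.08587, -0.07340, +1.00350) m
tr R = 2.781344; θ = arccos((tr R − 1)/2) = 0.471975 rad = 27.042°
axis k = ((R−Rᵀ)₃₂, (R−Rᵀ)₁₃, (R−Rᵀ)₂₁) / (2 sinθ) = (+0.606113, +0.402721, -0.685888)
rvec = θ·k = (+0.286070, +0.190074, -0.323722)

rvec=(0.2861, 0.1901, -0.3237) tvec=(-0.0859, -0.0734, 1.0035)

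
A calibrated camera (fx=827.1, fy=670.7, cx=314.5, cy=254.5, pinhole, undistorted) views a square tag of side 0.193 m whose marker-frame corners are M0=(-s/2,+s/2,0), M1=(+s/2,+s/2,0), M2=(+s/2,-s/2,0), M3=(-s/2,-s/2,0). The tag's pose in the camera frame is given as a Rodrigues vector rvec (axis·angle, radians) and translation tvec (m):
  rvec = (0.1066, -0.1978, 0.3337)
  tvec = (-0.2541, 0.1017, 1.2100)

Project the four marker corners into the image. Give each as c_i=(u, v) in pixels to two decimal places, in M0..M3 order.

Intrinsics K: fx=827.1, fy=670.7, cx=314.5, cy=254.5
Marker side s = 0.193 m; corners in marker frame (Z=0):
  M0 = (-0.0965, +0.0965, 0)
  M1 = (+0.0965, +0.0965, 0)
  M2 = (+0.0965, -0.0965, 0)
  M3 = (-0.0965, -0.0965, 0)
rvec = (0.1066, -0.1978, 0.3337), |rvec| = θ = 0.40230 rad = 23.050°
Rodrigues: sinθ=0.39153, 1−cosθ=0.07984; R = I + sinθ·[k]× + (1−cosθ)·[k]×²:
    [+0.92577 -0.33517 -0.17496]
    [+0.31437 +0.93946 -0.13631]
    [+0.21006 +0.07119 +0.97509]
t = (-0.2541, 0.1017, 1.2100) m
M0: Pc = R·M0+t = (-0.37578, +0.16202, +1.19660); u = 827.1·(-0.37578)/1.19660 + 314.5 = 54.7569, v = 670.7·(+0.16202)/1.19660 + 254.5 = 345.3139
M1: Pc = R·M1+t = (-0.19711, +0.22269, +1.23714); u = 827.1·(-0.19711)/1.23714 + 314.5 = 182.7222, v = 670.7·(+0.22269)/1.23714 + 254.5 = 375.2313
M2: Pc = R·M2+t = (-0.13242, +0.04138, +1.22340); u = 827.1·(-0.13242)/1.22340 + 314.5 = 224.9759, v = 670.7·(+0.04138)/1.22340 + 254.5 = 277.1848
M3: Pc = R·M3+t = (-0.31109, -0.01929, +1.18286); u = 827.1·(-0.31109)/1.18286 + 314.5 = 96.9725, v = 670.7·(-0.01929)/1.18286 + 254.5 = 243.5595

c0=(54.76, 345.31) c1=(182.72, 375.23) c2=(224.98, 277.18) c3=(96.97, 243.56)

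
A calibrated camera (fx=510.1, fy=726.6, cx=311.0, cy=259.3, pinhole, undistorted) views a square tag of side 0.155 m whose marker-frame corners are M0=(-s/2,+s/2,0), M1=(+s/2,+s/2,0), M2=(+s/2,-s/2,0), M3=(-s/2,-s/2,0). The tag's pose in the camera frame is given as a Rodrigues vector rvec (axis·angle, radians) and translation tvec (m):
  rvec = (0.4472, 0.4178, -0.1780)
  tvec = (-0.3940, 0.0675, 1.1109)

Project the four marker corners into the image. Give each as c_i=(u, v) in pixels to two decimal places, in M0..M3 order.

c0=(118.08, 347.34) c1=(170.79, 344.90) c2=(143.53, 254.31) c3=(89.64, 262.27)

Intrinsics K: fx=510.1, fy=726.6, cx=311.0, cy=259.3
Marker side s = 0.155 m; corners in marker frame (Z=0):
  M0 = (-0.0775, +0.0775, 0)
  M1 = (+0.0775, +0.0775, 0)
  M2 = (+0.0775, -0.0775, 0)
  M3 = (-0.0775, -0.0775, 0)
rvec = (0.4472, 0.4178, -0.1780), |rvec| = θ = 0.63736 rad = 36.518°
Rodrigues: sinθ=0.59508, 1−cosθ=0.19633; R = I + sinθ·[k]× + (1−cosθ)·[k]×²:
    [+0.90032 +0.25649 +0.35161]
    [-0.07589 +0.88803 -0.45347]
    [-0.42855 +0.38159 +0.81898]
t = (-0.3940, 0.0675, 1.1109) m
M0: Pc = R·M0+t = (-0.44390, +0.14220, +1.17369); u = 510.1·(-0.44390)/1.17369 + 311.0 = 118.0763, v = 726.6·(+0.14220)/1.17369 + 259.3 = 347.3350
M1: Pc = R·M1+t = (-0.30435, +0.13044, +1.10726); u = 510.1·(-0.30435)/1.10726 + 311.0 = 170.7915, v = 726.6·(+0.13044)/1.10726 + 259.3 = 344.8972
M2: Pc = R·M2+t = (-0.34410, -0.00720, +1.04811); u = 510.1·(-0.34410)/1.04811 + 311.0 = 143.5307, v = 726.6·(-0.00720)/1.04811 + 259.3 = 254.3058
M3: Pc = R·M3+t = (-0.48365, +0.00456, +1.11454); u = 510.1·(-0.48365)/1.11454 + 311.0 = 89.6427, v = 726.6·(+0.00456)/1.11454 + 259.3 = 262.2721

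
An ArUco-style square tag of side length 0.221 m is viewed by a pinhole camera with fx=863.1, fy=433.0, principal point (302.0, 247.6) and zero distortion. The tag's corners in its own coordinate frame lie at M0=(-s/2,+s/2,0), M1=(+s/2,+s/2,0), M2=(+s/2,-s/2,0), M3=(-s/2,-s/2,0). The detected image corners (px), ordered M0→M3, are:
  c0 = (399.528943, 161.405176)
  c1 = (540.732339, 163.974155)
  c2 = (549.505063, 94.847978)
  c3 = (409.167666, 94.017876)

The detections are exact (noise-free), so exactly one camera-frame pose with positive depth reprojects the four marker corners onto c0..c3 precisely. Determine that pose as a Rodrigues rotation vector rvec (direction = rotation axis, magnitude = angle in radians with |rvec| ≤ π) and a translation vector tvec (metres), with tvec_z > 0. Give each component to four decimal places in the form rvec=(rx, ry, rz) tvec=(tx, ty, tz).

rvec=(-0.0546, 0.1565, 0.0724) tvec=(0.2743, -0.3792, 1.3777)

Intrinsics K: fx=863.1, fy=433.0, cx=302.0, cy=247.6
Marker side s = 0.221 m; corners in marker frame (Z=0):
  M0 = (-0.1105, +0.1105, 0)
  M1 = (+0.1105, +0.1105, 0)
  M2 = (+0.1105, -0.1105, 0)
  M3 = (-0.1105, -0.1105, 0)
Detected image corners:
  c0 = (399.528943, 161.405176) px
  c1 = (540.732339, 163.974155) px
  c2 = (549.505063, 94.847978) px
  c3 = (409.167666, 94.017876) px
Planar DLT: solve 8×8 A·h = b for H (H[2,2]=1):
  H  [+582.65555 -58.44594 +473.86175]
  H  [-7.03184 +304.26385 +128.41737]
  H  [-0.11439 -0.03532 +1.00000]
B = K⁻¹H; ‖b₁‖=0.725859, ‖b₂‖=0.725859; λ = 2/(‖b₁‖+‖b₂‖) = 1.377677, sign → tz>0 ⇒ λ=+1.377677
r₁ = λ·B[:,0] = (+0.98518,+0.06775,-0.15760); r₂ = λ·B[:,1] = (-0.07627,+0.99590,-0.04866)
r₃ = r₁×r₂ = (+0.15366,+0.05995,+0.98630); SVD([r₁ r₂ r₃]) → R = UVᵀ:
  R  [+0.98518 -0.07627 +0.15366]
  R  [+0.06775 +0.99590 +0.05995]
  R  [-0.15760 -0.04866 +0.98630]
t = (+0.27433, -0.37920, +1.37768) m
tr R = 2.967380; θ = arccos((tr R − 1)/2) = 0.180856 rad = 10.362°
axis k = ((R−Rᵀ)₃₂, (R−Rᵀ)₁₃, (R−Rᵀ)₂₁) / (2 sinθ) = (-0.301910, +0.865214, +0.400319)
rvec = θ·k = (-0.054602, +0.156479, +0.072400)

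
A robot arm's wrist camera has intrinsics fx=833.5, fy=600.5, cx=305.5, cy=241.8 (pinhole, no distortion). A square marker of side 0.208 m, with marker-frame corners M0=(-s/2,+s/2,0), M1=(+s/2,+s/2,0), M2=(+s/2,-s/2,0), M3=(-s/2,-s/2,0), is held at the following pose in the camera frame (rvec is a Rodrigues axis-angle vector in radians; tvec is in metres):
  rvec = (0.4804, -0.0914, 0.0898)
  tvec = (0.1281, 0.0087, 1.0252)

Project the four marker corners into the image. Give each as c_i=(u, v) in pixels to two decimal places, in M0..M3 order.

Intrinsics K: fx=833.5, fy=600.5, cx=305.5, cy=241.8
Marker side s = 0.208 m; corners in marker frame (Z=0):
  M0 = (-0.1040, +0.1040, 0)
  M1 = (+0.1040, +0.1040, 0)
  M2 = (+0.1040, -0.1040, 0)
  M3 = (-0.1040, -0.1040, 0)
rvec = (0.4804, -0.0914, 0.0898), |rvec| = θ = 0.49719 rad = 28.487°
Rodrigues: sinθ=0.47696, 1−cosθ=0.12108; R = I + sinθ·[k]× + (1−cosθ)·[k]×²:
    [+0.99196 -0.10765 -0.06655]
    [+0.06464 +0.88302 -0.46487]
    [+0.10881 +0.45683 +0.88287]
t = (0.1281, 0.0087, 1.0252) m
M0: Pc = R·M0+t = (+0.01374, +0.09381, +1.06139); u = 833.5·(+0.01374)/1.06139 + 305.5 = 316.2903, v = 600.5·(+0.09381)/1.06139 + 241.8 = 294.8751
M1: Pc = R·M1+t = (+0.22007, +0.10726, +1.08403); u = 833.5·(+0.22007)/1.08403 + 305.5 = 474.7086, v = 600.5·(+0.10726)/1.08403 + 241.8 = 301.2149
M2: Pc = R·M2+t = (+0.24246, -0.07641, +0.98901); u = 833.5·(+0.24246)/0.98901 + 305.5 = 509.8365, v = 600.5·(-0.07641)/0.98901 + 241.8 = 195.4051
M3: Pc = R·M3+t = (+0.03613, -0.08986, +0.96637); u = 833.5·(+0.03613)/0.96637 + 305.5 = 336.6640, v = 600.5·(-0.08986)/0.96637 + 241.8 = 185.9638

c0=(316.29, 294.88) c1=(474.71, 301.21) c2=(509.84, 195.41) c3=(336.66, 185.96)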